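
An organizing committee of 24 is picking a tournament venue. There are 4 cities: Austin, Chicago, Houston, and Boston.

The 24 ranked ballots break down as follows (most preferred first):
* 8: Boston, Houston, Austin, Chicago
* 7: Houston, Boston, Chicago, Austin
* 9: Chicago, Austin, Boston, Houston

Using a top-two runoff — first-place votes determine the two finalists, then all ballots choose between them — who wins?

Boston

Round 1 first-place votes: Austin 0, Chicago 9, Houston 7, Boston 8. Chicago and Boston advance.
Runoff: Chicago is ranked above Boston on 9 ballots, Boston above Chicago on 15.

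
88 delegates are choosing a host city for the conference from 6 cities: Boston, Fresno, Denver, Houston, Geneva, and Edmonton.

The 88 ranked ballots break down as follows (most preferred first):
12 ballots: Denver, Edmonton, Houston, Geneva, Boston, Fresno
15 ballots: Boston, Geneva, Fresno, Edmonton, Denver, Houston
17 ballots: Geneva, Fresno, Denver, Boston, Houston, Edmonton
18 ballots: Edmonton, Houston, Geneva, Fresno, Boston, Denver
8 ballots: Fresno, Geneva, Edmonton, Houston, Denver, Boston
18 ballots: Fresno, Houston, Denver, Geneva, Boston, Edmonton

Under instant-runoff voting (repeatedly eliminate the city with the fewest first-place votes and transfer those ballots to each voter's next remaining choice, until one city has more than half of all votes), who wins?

Round 1: Boston 15, Fresno 26, Denver 12, Houston 0, Geneva 17, Edmonton 18. Houston eliminated.
Round 2: Boston 15, Fresno 26, Denver 12, Geneva 17, Edmonton 18. Denver eliminated.
Round 3: Boston 15, Fresno 26, Geneva 17, Edmonton 30. Boston eliminated.
Round 4: Fresno 26, Geneva 32, Edmonton 30. Fresno eliminated.
Round 5: Geneva 58, Edmonton 30. Geneva has a majority (≥45).

Geneva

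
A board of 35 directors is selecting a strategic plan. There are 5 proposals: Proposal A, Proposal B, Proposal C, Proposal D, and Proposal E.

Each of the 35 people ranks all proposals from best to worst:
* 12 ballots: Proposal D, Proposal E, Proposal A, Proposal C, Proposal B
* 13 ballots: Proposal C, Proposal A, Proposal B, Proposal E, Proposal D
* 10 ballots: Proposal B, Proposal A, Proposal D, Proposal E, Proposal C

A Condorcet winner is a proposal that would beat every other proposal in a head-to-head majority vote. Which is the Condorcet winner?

Proposal A

Proposal A vs Proposal B: 25–10
Proposal A vs Proposal C: 22–13
Proposal A vs Proposal D: 23–12
Proposal A vs Proposal E: 23–12
Proposal A beats every other proposal.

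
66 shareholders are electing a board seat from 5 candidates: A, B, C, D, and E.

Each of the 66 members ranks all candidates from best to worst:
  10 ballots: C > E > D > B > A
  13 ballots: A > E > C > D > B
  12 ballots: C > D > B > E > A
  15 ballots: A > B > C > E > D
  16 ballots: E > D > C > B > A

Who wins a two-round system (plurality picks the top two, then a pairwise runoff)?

Round 1 first-place votes: A 28, B 0, C 22, D 0, E 16. A and C advance.
Runoff: A is ranked above C on 28 ballots, C above A on 38.

C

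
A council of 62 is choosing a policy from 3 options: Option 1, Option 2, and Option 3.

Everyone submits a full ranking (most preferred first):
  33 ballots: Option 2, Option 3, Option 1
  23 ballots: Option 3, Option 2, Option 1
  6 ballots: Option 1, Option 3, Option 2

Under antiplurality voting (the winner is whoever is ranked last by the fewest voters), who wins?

Option 3

Last-place votes: Option 1 56, Option 2 6, Option 3 0.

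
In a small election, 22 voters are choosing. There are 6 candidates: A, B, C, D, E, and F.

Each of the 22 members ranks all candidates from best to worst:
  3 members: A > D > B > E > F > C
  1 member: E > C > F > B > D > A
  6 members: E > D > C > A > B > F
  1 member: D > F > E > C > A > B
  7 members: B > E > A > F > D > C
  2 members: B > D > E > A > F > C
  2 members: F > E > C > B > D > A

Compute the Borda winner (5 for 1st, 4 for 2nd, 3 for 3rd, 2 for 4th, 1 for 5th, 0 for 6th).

A: 3×5 + 1×0 + 6×2 + 1×1 + 7×3 + 2×2 + 2×0 = 53
B: 3×3 + 1×2 + 6×1 + 1×0 + 7×5 + 2×5 + 2×2 = 66
C: 3×0 + 1×4 + 6×3 + 1×2 + 7×0 + 2×0 + 2×3 = 30
D: 3×4 + 1×1 + 6×4 + 1×5 + 7×1 + 2×4 + 2×1 = 59
E: 3×2 + 1×5 + 6×5 + 1×3 + 7×4 + 2×3 + 2×4 = 86
F: 3×1 + 1×3 + 6×0 + 1×4 + 7×2 + 2×1 + 2×5 = 36

E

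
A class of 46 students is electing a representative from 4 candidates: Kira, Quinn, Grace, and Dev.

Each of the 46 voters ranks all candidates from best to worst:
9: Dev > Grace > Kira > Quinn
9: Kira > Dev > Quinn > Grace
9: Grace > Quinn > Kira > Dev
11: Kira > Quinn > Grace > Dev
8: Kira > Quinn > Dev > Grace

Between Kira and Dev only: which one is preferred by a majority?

Kira is ranked above Dev on 37 ballots; Dev above Kira on 9.

Kira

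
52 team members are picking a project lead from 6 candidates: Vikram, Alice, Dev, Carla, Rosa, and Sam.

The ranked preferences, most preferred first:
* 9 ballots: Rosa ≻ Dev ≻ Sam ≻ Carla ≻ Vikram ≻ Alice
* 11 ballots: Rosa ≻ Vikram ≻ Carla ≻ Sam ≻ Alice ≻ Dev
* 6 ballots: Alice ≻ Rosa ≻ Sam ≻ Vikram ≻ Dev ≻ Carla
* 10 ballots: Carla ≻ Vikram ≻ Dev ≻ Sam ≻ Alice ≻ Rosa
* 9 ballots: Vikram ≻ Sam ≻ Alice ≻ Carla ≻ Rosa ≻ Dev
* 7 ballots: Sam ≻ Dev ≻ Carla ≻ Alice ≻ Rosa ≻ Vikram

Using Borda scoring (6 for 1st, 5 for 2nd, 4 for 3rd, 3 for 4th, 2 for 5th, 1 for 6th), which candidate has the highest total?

Vikram: 9×2 + 11×5 + 6×3 + 10×5 + 9×6 + 7×1 = 202
Alice: 9×1 + 11×2 + 6×6 + 10×2 + 9×4 + 7×3 = 144
Dev: 9×5 + 11×1 + 6×2 + 10×4 + 9×1 + 7×5 = 152
Carla: 9×3 + 11×4 + 6×1 + 10×6 + 9×3 + 7×4 = 192
Rosa: 9×6 + 11×6 + 6×5 + 10×1 + 9×2 + 7×2 = 192
Sam: 9×4 + 11×3 + 6×4 + 10×3 + 9×5 + 7×6 = 210

Sam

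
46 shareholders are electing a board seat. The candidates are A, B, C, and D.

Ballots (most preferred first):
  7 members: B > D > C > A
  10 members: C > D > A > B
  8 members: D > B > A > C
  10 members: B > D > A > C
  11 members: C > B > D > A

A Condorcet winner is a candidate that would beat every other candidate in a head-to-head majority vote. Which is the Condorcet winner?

B vs A: 36–10
B vs C: 25–21
B vs D: 28–18
B beats every other candidate.

B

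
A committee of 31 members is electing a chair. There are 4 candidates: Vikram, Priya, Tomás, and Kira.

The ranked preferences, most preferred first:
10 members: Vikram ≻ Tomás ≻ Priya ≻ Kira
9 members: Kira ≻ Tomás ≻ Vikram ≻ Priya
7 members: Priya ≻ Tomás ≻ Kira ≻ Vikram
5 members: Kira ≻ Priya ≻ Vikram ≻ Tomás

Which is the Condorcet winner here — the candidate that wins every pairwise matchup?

Tomás vs Vikram: 16–15
Tomás vs Priya: 19–12
Tomás vs Kira: 17–14
Tomás beats every other candidate.

Tomás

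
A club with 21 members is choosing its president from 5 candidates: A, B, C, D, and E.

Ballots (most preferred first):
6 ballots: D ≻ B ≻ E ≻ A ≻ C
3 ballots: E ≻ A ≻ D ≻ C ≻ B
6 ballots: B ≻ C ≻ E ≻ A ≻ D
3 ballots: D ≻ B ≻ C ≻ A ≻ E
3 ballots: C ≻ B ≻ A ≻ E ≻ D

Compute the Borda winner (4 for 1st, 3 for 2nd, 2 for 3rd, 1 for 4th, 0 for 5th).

B

A: 6×1 + 3×3 + 6×1 + 3×1 + 3×2 = 30
B: 6×3 + 3×0 + 6×4 + 3×3 + 3×3 = 60
C: 6×0 + 3×1 + 6×3 + 3×2 + 3×4 = 39
D: 6×4 + 3×2 + 6×0 + 3×4 + 3×0 = 42
E: 6×2 + 3×4 + 6×2 + 3×0 + 3×1 = 39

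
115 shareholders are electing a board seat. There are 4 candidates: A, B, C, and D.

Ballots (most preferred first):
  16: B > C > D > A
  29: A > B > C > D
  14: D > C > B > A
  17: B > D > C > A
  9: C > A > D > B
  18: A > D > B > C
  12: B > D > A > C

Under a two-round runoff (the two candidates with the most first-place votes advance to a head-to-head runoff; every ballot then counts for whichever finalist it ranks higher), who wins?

B

Round 1 first-place votes: A 47, B 45, C 9, D 14. A and B advance.
Runoff: A is ranked above B on 56 ballots, B above A on 59.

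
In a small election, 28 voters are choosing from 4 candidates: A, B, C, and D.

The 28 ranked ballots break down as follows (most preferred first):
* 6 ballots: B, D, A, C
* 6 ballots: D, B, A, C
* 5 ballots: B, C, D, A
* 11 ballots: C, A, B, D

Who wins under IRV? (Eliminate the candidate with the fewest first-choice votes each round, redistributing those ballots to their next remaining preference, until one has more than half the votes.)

Round 1: A 0, B 11, C 11, D 6. A eliminated.
Round 2: B 11, C 11, D 6. D eliminated.
Round 3: B 17, C 11. B has a majority (≥15).

B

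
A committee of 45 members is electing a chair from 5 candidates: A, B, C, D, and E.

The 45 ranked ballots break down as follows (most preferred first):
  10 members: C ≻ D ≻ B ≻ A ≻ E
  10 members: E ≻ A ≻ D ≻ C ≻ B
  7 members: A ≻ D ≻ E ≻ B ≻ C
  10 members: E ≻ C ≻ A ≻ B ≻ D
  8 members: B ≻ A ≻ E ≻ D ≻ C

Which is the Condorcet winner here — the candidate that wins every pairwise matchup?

A

A vs B: 27–18
A vs C: 25–20
A vs D: 35–10
A vs E: 25–20
A beats every other candidate.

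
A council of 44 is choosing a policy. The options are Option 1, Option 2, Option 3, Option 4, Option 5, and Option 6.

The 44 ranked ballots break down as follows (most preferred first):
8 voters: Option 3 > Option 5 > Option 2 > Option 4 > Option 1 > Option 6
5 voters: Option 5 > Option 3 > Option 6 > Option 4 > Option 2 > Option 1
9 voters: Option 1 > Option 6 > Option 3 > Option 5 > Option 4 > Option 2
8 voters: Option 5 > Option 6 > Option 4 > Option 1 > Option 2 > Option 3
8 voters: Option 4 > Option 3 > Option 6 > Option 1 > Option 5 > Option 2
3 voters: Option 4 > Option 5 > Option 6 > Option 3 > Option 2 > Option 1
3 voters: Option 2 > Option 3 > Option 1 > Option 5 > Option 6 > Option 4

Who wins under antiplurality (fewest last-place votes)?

Last-place votes: Option 1 8, Option 2 17, Option 3 8, Option 4 3, Option 5 0, Option 6 8.

Option 5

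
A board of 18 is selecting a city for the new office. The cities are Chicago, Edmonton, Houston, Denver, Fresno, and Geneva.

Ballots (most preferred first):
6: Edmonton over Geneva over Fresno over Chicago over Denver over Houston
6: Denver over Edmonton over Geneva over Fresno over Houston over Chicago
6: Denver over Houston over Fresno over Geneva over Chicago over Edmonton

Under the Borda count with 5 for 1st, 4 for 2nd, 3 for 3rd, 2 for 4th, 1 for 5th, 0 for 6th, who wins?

Chicago: 6×2 + 6×0 + 6×1 = 18
Edmonton: 6×5 + 6×4 + 6×0 = 54
Houston: 6×0 + 6×1 + 6×4 = 30
Denver: 6×1 + 6×5 + 6×5 = 66
Fresno: 6×3 + 6×2 + 6×3 = 48
Geneva: 6×4 + 6×3 + 6×2 = 54

Denver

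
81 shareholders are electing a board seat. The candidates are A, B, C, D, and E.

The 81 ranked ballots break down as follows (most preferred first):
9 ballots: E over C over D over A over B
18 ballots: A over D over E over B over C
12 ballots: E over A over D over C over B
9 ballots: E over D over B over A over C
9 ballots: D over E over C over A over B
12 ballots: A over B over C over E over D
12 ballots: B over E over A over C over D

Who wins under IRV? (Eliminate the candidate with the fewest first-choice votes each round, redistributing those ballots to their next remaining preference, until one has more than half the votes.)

Round 1: A 30, B 12, C 0, D 9, E 30. C eliminated.
Round 2: A 30, B 12, D 9, E 30. D eliminated.
Round 3: A 30, B 12, E 39. B eliminated.
Round 4: A 30, E 51. E has a majority (≥41).

E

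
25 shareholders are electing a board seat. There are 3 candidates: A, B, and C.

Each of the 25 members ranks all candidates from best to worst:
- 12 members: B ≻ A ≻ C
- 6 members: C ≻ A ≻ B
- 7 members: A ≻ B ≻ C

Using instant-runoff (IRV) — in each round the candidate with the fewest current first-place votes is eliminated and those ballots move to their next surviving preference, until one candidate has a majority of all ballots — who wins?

Round 1: A 7, B 12, C 6. C eliminated.
Round 2: A 13, B 12. A has a majority (≥13).

A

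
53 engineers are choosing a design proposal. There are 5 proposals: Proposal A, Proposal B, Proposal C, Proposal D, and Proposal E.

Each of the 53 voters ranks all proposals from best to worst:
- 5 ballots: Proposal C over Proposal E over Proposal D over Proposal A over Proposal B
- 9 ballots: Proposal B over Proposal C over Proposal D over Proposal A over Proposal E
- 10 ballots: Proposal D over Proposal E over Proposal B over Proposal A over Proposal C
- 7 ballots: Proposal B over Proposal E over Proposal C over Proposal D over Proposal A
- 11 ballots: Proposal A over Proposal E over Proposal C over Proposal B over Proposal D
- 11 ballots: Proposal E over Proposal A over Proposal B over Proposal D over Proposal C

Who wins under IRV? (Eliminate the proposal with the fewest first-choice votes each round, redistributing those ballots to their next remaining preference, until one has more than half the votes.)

Proposal E

Round 1: Proposal A 11, Proposal B 16, Proposal C 5, Proposal D 10, Proposal E 11. Proposal C eliminated.
Round 2: Proposal A 11, Proposal B 16, Proposal D 10, Proposal E 16. Proposal D eliminated.
Round 3: Proposal A 11, Proposal B 16, Proposal E 26. Proposal A eliminated.
Round 4: Proposal B 16, Proposal E 37. Proposal E has a majority (≥27).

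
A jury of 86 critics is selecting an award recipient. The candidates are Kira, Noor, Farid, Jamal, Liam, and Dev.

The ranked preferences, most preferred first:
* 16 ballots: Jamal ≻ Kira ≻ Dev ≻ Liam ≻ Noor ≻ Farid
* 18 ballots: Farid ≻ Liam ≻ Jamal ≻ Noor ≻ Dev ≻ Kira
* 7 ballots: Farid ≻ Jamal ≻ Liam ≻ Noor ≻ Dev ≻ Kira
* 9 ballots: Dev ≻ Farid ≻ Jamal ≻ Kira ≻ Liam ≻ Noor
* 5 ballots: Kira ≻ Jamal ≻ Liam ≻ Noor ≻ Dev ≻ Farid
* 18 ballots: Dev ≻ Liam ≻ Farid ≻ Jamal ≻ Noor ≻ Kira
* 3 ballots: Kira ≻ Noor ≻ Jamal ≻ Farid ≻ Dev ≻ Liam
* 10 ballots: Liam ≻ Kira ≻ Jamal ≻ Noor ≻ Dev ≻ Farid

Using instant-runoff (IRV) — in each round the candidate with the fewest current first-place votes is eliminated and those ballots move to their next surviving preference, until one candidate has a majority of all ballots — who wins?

Round 1: Kira 8, Noor 0, Farid 25, Jamal 16, Liam 10, Dev 27. Noor eliminated.
Round 2: Kira 8, Farid 25, Jamal 16, Liam 10, Dev 27. Kira eliminated.
Round 3: Farid 25, Jamal 24, Liam 10, Dev 27. Liam eliminated.
Round 4: Farid 25, Jamal 34, Dev 27. Farid eliminated.
Round 5: Jamal 59, Dev 27. Jamal has a majority (≥44).

Jamal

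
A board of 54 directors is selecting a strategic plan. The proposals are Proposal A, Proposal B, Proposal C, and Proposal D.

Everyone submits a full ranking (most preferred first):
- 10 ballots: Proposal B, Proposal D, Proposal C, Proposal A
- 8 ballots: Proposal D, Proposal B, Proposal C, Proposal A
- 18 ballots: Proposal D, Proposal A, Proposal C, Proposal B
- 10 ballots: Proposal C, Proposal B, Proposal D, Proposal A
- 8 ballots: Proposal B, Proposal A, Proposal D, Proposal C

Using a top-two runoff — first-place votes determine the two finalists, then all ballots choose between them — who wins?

Proposal B

Round 1 first-place votes: Proposal A 0, Proposal B 18, Proposal C 10, Proposal D 26. Proposal D and Proposal B advance.
Runoff: Proposal D is ranked above Proposal B on 26 ballots, Proposal B above Proposal D on 28.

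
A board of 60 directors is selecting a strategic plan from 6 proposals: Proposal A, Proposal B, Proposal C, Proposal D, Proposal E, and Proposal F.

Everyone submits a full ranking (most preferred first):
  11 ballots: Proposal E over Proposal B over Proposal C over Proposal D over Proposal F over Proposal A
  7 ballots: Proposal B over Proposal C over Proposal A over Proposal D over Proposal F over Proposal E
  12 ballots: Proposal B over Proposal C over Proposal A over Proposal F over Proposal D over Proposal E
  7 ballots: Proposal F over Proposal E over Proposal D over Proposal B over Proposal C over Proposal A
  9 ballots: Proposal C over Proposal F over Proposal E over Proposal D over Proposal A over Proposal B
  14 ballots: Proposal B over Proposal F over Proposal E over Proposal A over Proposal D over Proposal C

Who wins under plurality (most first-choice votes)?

First-place votes: Proposal A 0, Proposal B 33, Proposal C 9, Proposal D 0, Proposal E 11, Proposal F 7.

Proposal B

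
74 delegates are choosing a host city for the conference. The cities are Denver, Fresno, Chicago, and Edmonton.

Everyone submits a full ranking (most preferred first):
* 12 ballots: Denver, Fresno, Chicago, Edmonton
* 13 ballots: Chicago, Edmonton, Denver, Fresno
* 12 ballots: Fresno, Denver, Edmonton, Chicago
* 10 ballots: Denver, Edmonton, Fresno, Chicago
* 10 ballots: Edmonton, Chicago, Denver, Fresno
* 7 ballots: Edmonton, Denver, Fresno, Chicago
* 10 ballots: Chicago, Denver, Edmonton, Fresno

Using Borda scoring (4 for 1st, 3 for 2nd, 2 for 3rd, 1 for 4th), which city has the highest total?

Denver

Denver: 12×4 + 13×2 + 12×3 + 10×4 + 10×2 + 7×3 + 10×3 = 221
Fresno: 12×3 + 13×1 + 12×4 + 10×2 + 10×1 + 7×2 + 10×1 = 151
Chicago: 12×2 + 13×4 + 12×1 + 10×1 + 10×3 + 7×1 + 10×4 = 175
Edmonton: 12×1 + 13×3 + 12×2 + 10×3 + 10×4 + 7×4 + 10×2 = 193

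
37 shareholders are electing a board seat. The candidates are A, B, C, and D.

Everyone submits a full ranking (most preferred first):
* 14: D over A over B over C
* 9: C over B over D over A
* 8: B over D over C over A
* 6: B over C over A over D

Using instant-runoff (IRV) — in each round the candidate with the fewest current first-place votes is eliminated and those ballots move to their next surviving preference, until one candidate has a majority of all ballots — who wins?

Round 1: A 0, B 14, C 9, D 14. A eliminated.
Round 2: B 14, C 9, D 14. C eliminated.
Round 3: B 23, D 14. B has a majority (≥19).

B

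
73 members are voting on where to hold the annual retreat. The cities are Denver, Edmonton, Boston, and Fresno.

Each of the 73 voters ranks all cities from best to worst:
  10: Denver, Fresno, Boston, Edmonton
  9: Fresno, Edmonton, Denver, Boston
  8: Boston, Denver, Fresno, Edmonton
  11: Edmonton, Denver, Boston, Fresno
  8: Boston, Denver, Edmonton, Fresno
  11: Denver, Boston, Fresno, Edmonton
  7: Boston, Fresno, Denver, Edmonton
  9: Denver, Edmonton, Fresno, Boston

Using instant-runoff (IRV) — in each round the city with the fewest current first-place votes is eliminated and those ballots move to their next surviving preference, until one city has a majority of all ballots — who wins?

Round 1: Denver 30, Edmonton 11, Boston 23, Fresno 9. Fresno eliminated.
Round 2: Denver 30, Edmonton 20, Boston 23. Edmonton eliminated.
Round 3: Denver 50, Boston 23. Denver has a majority (≥37).

Denver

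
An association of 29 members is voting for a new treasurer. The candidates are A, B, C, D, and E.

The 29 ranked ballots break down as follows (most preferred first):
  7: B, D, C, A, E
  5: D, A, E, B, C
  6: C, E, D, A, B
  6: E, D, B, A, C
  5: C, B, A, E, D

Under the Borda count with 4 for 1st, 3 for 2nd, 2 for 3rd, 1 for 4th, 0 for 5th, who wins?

D

A: 7×1 + 5×3 + 6×1 + 6×1 + 5×2 = 44
B: 7×4 + 5×1 + 6×0 + 6×2 + 5×3 = 60
C: 7×2 + 5×0 + 6×4 + 6×0 + 5×4 = 58
D: 7×3 + 5×4 + 6×2 + 6×3 + 5×0 = 71
E: 7×0 + 5×2 + 6×3 + 6×4 + 5×1 = 57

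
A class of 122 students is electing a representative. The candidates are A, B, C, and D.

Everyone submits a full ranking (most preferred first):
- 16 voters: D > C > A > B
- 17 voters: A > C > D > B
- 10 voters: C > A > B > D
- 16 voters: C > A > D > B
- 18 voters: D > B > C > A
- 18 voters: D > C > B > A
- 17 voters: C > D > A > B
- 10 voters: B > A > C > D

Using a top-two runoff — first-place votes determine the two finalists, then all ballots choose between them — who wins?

Round 1 first-place votes: A 17, B 10, C 43, D 52. D and C advance.
Runoff: D is ranked above C on 52 ballots, C above D on 70.

C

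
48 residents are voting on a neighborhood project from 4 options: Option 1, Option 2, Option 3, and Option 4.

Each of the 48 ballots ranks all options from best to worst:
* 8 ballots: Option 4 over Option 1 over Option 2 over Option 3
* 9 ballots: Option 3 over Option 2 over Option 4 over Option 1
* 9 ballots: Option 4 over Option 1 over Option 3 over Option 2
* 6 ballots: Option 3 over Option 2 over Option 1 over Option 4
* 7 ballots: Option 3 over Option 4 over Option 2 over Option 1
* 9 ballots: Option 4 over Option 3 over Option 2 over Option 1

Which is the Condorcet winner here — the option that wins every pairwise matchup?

Option 4

Option 4 vs Option 1: 42–6
Option 4 vs Option 2: 33–15
Option 4 vs Option 3: 26–22
Option 4 beats every other option.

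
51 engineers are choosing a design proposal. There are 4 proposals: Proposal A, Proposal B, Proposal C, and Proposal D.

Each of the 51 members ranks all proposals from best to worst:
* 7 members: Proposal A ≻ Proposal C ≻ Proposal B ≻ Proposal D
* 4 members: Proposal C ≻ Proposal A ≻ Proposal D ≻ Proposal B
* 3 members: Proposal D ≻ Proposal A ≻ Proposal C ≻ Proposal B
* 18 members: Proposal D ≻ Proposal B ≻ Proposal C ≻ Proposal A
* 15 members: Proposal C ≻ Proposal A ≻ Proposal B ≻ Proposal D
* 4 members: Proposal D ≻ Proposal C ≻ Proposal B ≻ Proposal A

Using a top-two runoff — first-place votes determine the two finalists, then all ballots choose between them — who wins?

Proposal C

Round 1 first-place votes: Proposal A 7, Proposal B 0, Proposal C 19, Proposal D 25. Proposal D and Proposal C advance.
Runoff: Proposal D is ranked above Proposal C on 25 ballots, Proposal C above Proposal D on 26.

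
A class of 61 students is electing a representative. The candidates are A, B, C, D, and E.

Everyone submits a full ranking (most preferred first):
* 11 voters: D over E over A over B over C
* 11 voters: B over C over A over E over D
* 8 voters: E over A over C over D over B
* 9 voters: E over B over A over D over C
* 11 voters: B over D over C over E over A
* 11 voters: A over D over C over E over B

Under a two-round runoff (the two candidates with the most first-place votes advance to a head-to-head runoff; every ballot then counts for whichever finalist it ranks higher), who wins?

Round 1 first-place votes: A 11, B 22, C 0, D 11, E 17. B and E advance.
Runoff: B is ranked above E on 22 ballots, E above B on 39.

E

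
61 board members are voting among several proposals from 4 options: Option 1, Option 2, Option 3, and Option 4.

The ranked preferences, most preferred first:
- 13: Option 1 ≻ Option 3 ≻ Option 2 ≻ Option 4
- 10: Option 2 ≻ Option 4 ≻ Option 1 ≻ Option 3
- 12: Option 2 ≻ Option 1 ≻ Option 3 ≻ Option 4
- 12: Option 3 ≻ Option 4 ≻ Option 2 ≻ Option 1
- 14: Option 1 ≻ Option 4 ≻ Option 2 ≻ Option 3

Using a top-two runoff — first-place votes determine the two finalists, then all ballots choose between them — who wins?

Round 1 first-place votes: Option 1 27, Option 2 22, Option 3 12, Option 4 0. Option 1 and Option 2 advance.
Runoff: Option 1 is ranked above Option 2 on 27 ballots, Option 2 above Option 1 on 34.

Option 2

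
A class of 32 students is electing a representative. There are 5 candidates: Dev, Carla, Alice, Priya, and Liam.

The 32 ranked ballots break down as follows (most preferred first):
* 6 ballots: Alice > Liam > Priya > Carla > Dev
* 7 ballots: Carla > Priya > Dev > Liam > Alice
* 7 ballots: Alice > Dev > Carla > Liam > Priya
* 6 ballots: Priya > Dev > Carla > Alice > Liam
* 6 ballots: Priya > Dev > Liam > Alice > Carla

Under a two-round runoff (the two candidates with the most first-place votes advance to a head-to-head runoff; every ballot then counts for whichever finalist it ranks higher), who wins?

Priya

Round 1 first-place votes: Dev 0, Carla 7, Alice 13, Priya 12, Liam 0. Alice and Priya advance.
Runoff: Alice is ranked above Priya on 13 ballots, Priya above Alice on 19.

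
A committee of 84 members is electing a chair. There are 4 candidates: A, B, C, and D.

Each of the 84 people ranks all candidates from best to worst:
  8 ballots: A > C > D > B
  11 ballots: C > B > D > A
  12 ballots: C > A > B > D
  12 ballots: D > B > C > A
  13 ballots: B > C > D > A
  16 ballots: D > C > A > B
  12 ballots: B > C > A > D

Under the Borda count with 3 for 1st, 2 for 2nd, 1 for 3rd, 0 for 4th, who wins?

C

A: 8×3 + 11×0 + 12×2 + 12×0 + 13×0 + 16×1 + 12×1 = 76
B: 8×0 + 11×2 + 12×1 + 12×2 + 13×3 + 16×0 + 12×3 = 133
C: 8×2 + 11×3 + 12×3 + 12×1 + 13×2 + 16×2 + 12×2 = 179
D: 8×1 + 11×1 + 12×0 + 12×3 + 13×1 + 16×3 + 12×0 = 116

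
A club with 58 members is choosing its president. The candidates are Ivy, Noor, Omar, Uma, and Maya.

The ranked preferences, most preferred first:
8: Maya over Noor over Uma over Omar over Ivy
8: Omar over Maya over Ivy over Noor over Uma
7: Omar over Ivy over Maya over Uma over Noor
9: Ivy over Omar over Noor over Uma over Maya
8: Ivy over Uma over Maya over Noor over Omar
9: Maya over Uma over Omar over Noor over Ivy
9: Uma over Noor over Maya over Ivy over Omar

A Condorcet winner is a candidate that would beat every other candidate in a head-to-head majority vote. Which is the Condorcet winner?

Maya

Maya vs Ivy: 34–24
Maya vs Noor: 40–18
Maya vs Omar: 34–24
Maya vs Uma: 32–26
Maya beats every other candidate.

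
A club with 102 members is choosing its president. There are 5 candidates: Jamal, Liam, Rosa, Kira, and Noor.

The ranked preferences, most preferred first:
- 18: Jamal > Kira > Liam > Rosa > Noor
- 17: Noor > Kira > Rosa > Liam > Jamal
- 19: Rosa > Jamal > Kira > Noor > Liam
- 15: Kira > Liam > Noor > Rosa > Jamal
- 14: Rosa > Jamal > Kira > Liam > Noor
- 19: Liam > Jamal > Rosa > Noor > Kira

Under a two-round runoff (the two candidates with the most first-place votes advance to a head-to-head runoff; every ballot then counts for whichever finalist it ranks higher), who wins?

Round 1 first-place votes: Jamal 18, Liam 19, Rosa 33, Kira 15, Noor 17. Rosa and Liam advance.
Runoff: Rosa is ranked above Liam on 50 ballots, Liam above Rosa on 52.

Liam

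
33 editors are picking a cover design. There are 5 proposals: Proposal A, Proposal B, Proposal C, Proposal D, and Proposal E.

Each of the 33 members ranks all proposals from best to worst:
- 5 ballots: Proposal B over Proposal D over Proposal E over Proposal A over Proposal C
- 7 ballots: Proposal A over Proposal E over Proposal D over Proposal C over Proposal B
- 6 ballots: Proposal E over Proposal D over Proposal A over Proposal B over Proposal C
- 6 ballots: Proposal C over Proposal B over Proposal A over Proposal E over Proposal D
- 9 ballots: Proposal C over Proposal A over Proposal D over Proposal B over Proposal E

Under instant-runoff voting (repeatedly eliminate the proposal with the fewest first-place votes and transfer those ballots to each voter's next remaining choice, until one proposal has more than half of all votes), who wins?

Round 1: Proposal A 7, Proposal B 5, Proposal C 15, Proposal D 0, Proposal E 6. Proposal D eliminated.
Round 2: Proposal A 7, Proposal B 5, Proposal C 15, Proposal E 6. Proposal B eliminated.
Round 3: Proposal A 7, Proposal C 15, Proposal E 11. Proposal A eliminated.
Round 4: Proposal C 15, Proposal E 18. Proposal E has a majority (≥17).

Proposal E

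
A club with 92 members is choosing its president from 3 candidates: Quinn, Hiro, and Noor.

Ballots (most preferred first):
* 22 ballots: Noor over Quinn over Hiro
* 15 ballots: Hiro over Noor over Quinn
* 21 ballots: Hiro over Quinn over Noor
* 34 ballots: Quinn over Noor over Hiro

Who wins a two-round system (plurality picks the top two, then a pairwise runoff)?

Quinn

Round 1 first-place votes: Quinn 34, Hiro 36, Noor 22. Hiro and Quinn advance.
Runoff: Hiro is ranked above Quinn on 36 ballots, Quinn above Hiro on 56.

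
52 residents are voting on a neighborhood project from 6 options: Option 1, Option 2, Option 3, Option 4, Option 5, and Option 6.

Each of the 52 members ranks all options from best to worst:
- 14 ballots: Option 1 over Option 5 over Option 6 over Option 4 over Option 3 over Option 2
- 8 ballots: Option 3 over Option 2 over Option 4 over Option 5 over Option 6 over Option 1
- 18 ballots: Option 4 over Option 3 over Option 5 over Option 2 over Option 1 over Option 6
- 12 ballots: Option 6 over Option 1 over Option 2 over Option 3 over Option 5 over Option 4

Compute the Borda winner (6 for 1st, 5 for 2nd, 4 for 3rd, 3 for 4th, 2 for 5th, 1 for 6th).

Option 3

Option 1: 14×6 + 8×1 + 18×2 + 12×5 = 188
Option 2: 14×1 + 8×5 + 18×3 + 12×4 = 156
Option 3: 14×2 + 8×6 + 18×5 + 12×3 = 202
Option 4: 14×3 + 8×4 + 18×6 + 12×1 = 194
Option 5: 14×5 + 8×3 + 18×4 + 12×2 = 190
Option 6: 14×4 + 8×2 + 18×1 + 12×6 = 162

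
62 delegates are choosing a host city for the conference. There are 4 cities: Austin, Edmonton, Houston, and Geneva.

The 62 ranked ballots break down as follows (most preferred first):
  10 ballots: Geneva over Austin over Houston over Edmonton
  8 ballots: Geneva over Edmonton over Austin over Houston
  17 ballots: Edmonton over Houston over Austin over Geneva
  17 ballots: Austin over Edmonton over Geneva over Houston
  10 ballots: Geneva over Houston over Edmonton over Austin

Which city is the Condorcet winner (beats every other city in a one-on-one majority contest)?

Edmonton

Edmonton vs Austin: 35–27
Edmonton vs Houston: 42–20
Edmonton vs Geneva: 34–28
Edmonton beats every other city.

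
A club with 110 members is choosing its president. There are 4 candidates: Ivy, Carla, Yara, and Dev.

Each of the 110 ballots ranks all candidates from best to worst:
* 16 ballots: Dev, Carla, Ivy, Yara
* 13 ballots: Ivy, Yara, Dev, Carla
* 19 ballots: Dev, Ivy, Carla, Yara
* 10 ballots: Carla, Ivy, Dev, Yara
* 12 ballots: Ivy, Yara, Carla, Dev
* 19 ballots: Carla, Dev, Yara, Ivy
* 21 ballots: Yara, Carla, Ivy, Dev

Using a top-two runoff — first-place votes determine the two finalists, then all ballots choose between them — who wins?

Round 1 first-place votes: Ivy 25, Carla 29, Yara 21, Dev 35. Dev and Carla advance.
Runoff: Dev is ranked above Carla on 48 ballots, Carla above Dev on 62.

Carla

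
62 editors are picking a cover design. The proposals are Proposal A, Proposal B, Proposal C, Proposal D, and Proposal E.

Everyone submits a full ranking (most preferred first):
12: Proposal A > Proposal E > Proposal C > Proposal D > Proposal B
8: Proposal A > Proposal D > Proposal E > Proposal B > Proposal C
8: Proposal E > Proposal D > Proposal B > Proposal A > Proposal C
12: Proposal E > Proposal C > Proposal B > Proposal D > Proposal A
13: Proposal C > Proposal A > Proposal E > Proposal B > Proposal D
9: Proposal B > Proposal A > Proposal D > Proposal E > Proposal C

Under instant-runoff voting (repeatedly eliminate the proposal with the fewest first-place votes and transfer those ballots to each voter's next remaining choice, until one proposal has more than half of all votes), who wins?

Proposal A

Round 1: Proposal A 20, Proposal B 9, Proposal C 13, Proposal D 0, Proposal E 20. Proposal D eliminated.
Round 2: Proposal A 20, Proposal B 9, Proposal C 13, Proposal E 20. Proposal B eliminated.
Round 3: Proposal A 29, Proposal C 13, Proposal E 20. Proposal C eliminated.
Round 4: Proposal A 42, Proposal E 20. Proposal A has a majority (≥32).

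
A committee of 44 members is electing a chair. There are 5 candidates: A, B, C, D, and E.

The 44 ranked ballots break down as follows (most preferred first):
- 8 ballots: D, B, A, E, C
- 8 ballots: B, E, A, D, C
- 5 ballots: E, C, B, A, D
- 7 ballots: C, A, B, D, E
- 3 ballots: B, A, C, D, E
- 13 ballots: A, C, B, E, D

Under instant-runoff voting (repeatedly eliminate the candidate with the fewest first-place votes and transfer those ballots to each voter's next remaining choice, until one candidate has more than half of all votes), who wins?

Round 1: A 13, B 11, C 7, D 8, E 5. E eliminated.
Round 2: A 13, B 11, C 12, D 8. D eliminated.
Round 3: A 13, B 19, C 12. C eliminated.
Round 4: A 20, B 24. B has a majority (≥23).

B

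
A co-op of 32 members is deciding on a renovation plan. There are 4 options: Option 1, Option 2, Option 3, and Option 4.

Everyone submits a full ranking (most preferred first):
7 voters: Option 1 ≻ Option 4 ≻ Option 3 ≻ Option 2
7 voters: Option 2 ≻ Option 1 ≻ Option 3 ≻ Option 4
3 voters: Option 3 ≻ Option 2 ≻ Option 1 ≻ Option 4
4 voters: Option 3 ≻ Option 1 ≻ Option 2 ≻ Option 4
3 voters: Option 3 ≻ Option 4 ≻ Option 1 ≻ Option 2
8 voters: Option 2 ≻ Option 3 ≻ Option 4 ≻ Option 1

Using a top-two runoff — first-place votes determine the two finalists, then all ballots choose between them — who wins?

Round 1 first-place votes: Option 1 7, Option 2 15, Option 3 10, Option 4 0. Option 2 and Option 3 advance.
Runoff: Option 2 is ranked above Option 3 on 15 ballots, Option 3 above Option 2 on 17.

Option 3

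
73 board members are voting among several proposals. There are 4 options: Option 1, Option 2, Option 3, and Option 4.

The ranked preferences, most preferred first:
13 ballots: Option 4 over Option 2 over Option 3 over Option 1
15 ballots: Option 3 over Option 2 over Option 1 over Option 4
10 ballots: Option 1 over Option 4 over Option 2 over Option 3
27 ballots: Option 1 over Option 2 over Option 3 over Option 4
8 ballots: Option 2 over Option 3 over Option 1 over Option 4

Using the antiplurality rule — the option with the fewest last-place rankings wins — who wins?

Last-place votes: Option 1 13, Option 2 0, Option 3 10, Option 4 50.

Option 2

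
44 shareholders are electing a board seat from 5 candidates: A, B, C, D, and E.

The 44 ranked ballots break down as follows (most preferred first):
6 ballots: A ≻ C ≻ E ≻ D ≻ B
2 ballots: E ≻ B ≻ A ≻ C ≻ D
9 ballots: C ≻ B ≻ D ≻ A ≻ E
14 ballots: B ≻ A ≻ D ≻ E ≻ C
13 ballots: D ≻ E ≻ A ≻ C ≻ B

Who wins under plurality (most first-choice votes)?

First-place votes: A 6, B 14, C 9, D 13, E 2.

B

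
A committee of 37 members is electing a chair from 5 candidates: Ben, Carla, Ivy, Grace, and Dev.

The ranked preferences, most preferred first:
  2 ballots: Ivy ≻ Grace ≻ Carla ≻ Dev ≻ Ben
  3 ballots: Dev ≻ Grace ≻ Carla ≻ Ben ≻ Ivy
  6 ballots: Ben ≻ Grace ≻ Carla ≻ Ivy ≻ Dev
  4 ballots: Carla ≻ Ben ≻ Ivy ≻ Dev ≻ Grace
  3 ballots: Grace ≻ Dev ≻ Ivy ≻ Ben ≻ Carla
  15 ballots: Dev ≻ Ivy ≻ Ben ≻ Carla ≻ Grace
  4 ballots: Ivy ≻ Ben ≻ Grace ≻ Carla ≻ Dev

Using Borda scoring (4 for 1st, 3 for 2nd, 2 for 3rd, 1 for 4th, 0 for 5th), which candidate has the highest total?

Ben: 2×0 + 3×1 + 6×4 + 4×3 + 3×1 + 15×2 + 4×3 = 84
Carla: 2×2 + 3×2 + 6×2 + 4×4 + 3×0 + 15×1 + 4×1 = 57
Ivy: 2×4 + 3×0 + 6×1 + 4×2 + 3×2 + 15×3 + 4×4 = 89
Grace: 2×3 + 3×3 + 6×3 + 4×0 + 3×4 + 15×0 + 4×2 = 53
Dev: 2×1 + 3×4 + 6×0 + 4×1 + 3×3 + 15×4 + 4×0 = 87

Ivy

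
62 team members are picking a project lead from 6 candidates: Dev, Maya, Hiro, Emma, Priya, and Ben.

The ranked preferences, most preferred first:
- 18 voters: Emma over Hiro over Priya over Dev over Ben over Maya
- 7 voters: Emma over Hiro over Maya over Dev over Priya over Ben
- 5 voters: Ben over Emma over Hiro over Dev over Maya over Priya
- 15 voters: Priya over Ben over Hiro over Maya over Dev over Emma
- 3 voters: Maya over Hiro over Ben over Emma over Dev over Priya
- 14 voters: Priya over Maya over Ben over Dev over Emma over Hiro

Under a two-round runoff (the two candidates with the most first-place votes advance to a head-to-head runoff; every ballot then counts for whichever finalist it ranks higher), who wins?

Round 1 first-place votes: Dev 0, Maya 3, Hiro 0, Emma 25, Priya 29, Ben 5. Priya and Emma advance.
Runoff: Priya is ranked above Emma on 29 ballots, Emma above Priya on 33.

Emma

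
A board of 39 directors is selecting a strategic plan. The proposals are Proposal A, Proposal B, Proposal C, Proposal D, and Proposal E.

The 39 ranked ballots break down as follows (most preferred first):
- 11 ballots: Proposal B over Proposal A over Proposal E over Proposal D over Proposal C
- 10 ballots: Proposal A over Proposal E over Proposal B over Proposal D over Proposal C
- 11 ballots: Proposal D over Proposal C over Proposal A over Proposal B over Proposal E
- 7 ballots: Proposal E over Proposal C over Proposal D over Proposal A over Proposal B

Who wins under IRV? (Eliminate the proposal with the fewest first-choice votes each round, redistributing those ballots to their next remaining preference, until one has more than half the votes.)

Round 1: Proposal A 10, Proposal B 11, Proposal C 0, Proposal D 11, Proposal E 7. Proposal C eliminated.
Round 2: Proposal A 10, Proposal B 11, Proposal D 11, Proposal E 7. Proposal E eliminated.
Round 3: Proposal A 10, Proposal B 11, Proposal D 18. Proposal A eliminated.
Round 4: Proposal B 21, Proposal D 18. Proposal B has a majority (≥20).

Proposal B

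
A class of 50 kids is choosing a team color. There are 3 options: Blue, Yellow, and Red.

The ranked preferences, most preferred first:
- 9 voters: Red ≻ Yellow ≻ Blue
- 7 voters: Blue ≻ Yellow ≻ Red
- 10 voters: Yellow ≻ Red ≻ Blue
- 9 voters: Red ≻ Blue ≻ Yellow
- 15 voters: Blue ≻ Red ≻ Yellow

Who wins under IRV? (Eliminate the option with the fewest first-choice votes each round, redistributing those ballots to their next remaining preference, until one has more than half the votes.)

Round 1: Blue 22, Yellow 10, Red 18. Yellow eliminated.
Round 2: Blue 22, Red 28. Red has a majority (≥26).

Red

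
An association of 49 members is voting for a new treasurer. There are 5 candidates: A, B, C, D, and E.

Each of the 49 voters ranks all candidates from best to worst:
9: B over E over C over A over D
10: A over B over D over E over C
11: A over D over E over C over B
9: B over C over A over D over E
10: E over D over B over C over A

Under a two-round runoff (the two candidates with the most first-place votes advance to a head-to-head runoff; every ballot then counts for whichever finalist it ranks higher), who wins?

B

Round 1 first-place votes: A 21, B 18, C 0, D 0, E 10. A and B advance.
Runoff: A is ranked above B on 21 ballots, B above A on 28.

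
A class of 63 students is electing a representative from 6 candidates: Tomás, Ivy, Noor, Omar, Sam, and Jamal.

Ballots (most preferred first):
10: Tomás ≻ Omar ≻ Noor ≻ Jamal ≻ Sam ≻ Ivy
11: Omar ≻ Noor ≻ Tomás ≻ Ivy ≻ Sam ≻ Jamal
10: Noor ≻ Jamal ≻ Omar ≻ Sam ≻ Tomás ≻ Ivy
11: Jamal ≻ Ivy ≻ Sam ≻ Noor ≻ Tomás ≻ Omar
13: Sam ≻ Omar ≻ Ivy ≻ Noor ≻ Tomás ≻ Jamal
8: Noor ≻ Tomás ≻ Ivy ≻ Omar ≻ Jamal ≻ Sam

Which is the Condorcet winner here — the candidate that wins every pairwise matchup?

Omar

Omar vs Tomás: 34–29
Omar vs Ivy: 44–19
Omar vs Noor: 34–29
Omar vs Sam: 39–24
Omar vs Jamal: 42–21
Omar beats every other candidate.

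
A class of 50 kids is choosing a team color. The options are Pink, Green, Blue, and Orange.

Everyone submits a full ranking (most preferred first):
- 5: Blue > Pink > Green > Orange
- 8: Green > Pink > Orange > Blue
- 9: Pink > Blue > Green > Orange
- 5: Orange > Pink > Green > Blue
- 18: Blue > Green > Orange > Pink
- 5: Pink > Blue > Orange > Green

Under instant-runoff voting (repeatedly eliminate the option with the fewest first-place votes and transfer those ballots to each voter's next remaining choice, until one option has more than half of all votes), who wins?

Pink

Round 1: Pink 14, Green 8, Blue 23, Orange 5. Orange eliminated.
Round 2: Pink 19, Green 8, Blue 23. Green eliminated.
Round 3: Pink 27, Blue 23. Pink has a majority (≥26).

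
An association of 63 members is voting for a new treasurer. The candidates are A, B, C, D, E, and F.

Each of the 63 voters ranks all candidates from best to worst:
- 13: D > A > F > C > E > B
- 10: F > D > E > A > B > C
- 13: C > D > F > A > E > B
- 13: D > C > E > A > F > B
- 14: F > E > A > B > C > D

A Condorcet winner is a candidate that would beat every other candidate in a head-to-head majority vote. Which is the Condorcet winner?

D

D vs A: 49–14
D vs B: 49–14
D vs C: 36–27
D vs E: 49–14
D vs F: 39–24
D beats every other candidate.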